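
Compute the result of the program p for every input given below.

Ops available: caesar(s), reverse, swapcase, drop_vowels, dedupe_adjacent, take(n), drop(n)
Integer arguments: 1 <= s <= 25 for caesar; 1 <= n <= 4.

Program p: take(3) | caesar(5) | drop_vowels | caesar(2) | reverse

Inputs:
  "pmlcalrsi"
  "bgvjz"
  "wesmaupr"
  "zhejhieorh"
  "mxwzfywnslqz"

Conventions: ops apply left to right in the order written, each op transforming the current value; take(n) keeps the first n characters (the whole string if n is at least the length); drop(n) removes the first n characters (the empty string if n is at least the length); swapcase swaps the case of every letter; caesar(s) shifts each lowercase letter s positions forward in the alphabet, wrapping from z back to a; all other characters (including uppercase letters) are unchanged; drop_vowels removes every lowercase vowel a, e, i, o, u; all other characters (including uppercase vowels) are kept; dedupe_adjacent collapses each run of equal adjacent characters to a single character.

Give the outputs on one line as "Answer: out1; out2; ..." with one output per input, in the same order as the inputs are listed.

Execution, op by op:
  "pmlcalrsi" -> "pml" -> "urq" -> "rq" -> "ts" -> "st"
  "bgvjz" -> "bgv" -> "gla" -> "gl" -> "in" -> "ni"
  "wesmaupr" -> "wes" -> "bjx" -> "bjx" -> "dlz" -> "zld"
  "zhejhieorh" -> "zhe" -> "emj" -> "mj" -> "ol" -> "lo"
  "mxwzfywnslqz" -> "mxw" -> "rcb" -> "rcb" -> "ted" -> "det"

"st"; "ni"; "zld"; "lo"; "det"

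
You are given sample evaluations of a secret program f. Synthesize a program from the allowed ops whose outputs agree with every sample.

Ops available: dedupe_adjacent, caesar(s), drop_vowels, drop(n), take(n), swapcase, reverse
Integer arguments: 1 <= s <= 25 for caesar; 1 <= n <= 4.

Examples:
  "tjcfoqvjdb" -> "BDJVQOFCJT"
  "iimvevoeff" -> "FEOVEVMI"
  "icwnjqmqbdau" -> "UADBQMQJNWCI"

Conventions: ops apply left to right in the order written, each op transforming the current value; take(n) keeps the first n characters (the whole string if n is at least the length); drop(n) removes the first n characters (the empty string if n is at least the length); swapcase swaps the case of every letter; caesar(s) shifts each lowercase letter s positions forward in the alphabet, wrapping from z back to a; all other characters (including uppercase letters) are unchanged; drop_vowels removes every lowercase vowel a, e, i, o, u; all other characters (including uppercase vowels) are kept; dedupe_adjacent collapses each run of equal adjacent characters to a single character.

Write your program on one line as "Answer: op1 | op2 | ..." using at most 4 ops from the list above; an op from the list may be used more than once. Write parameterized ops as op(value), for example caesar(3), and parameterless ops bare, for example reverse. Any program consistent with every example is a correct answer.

reverse | swapcase | dedupe_adjacent

Check, running the answer program on each example:
  "tjcfoqvjdb" -> "bdjvqofcjt" -> "BDJVQOFCJT" -> "BDJVQOFCJT"
  "iimvevoeff" -> "ffeovevmii" -> "FFEOVEVMII" -> "FEOVEVMI"
  "icwnjqmqbdau" -> "uadbqmqjnwci" -> "UADBQMQJNWCI" -> "UADBQMQJNWCI"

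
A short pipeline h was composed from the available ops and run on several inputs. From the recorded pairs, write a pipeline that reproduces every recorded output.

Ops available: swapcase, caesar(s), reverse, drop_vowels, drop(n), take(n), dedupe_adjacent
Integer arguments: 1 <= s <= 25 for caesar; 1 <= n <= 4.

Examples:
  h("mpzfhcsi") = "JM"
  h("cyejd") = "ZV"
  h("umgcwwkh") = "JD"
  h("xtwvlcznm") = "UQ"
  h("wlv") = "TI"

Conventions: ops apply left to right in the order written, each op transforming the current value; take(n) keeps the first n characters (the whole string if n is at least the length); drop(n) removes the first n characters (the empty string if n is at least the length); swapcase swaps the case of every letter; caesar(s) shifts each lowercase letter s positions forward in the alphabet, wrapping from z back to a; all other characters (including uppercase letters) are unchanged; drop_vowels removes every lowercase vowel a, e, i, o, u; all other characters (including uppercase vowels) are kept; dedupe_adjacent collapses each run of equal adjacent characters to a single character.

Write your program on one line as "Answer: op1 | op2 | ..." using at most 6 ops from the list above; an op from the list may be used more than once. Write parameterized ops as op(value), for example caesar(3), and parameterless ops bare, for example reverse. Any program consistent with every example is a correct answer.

drop_vowels | take(3) | caesar(23) | take(2) | swapcase

Check, running the answer program on each example:
  "mpzfhcsi" -> "mpzfhcs" -> "mpz" -> "jmw" -> "jm" -> "JM"
  "cyejd" -> "cyjd" -> "cyj" -> "zvg" -> "zv" -> "ZV"
  "umgcwwkh" -> "mgcwwkh" -> "mgc" -> "jdz" -> "jd" -> "JD"
  "xtwvlcznm" -> "xtwvlcznm" -> "xtw" -> "uqt" -> "uq" -> "UQ"
  "wlv" -> "wlv" -> "wlv" -> "tis" -> "ti" -> "TI"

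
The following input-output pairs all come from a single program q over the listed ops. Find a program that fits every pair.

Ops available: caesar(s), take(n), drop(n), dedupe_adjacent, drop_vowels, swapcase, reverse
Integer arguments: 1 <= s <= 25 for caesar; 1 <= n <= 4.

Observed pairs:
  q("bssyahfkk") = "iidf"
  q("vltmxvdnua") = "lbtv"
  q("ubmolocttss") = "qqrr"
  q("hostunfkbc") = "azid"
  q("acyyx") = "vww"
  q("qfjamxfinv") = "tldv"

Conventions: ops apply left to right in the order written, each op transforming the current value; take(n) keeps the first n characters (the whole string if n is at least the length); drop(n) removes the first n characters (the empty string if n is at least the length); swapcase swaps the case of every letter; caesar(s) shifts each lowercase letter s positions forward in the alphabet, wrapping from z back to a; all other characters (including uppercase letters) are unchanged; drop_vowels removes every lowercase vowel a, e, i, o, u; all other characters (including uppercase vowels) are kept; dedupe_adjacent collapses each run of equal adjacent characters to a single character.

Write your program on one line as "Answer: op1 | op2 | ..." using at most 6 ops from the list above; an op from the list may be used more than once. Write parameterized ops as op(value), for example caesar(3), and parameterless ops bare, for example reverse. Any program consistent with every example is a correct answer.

drop_vowels | drop(1) | caesar(19) | reverse | take(4) | caesar(5)

Check, running the answer program on each example:
  "bssyahfkk" -> "bssyhfkk" -> "ssyhfkk" -> "llraydd" -> "ddyarll" -> "ddya" -> "iidf"
  "vltmxvdnua" -> "vltmxvdn" -> "ltmxvdn" -> "emfqowg" -> "gwoqfme" -> "gwoq" -> "lbtv"
  "ubmolocttss" -> "bmlcttss" -> "mlcttss" -> "fevmmll" -> "llmmvef" -> "llmm" -> "qqrr"
  "hostunfkbc" -> "hstnfkbc" -> "stnfkbc" -> "lmgyduv" -> "vudygml" -> "vudy" -> "azid"
  "acyyx" -> "cyyx" -> "yyx" -> "rrq" -> "qrr" -> "qrr" -> "vww"
  "qfjamxfinv" -> "qfjmxfnv" -> "fjmxfnv" -> "ycfqygo" -> "ogyqfcy" -> "ogyq" -> "tldv"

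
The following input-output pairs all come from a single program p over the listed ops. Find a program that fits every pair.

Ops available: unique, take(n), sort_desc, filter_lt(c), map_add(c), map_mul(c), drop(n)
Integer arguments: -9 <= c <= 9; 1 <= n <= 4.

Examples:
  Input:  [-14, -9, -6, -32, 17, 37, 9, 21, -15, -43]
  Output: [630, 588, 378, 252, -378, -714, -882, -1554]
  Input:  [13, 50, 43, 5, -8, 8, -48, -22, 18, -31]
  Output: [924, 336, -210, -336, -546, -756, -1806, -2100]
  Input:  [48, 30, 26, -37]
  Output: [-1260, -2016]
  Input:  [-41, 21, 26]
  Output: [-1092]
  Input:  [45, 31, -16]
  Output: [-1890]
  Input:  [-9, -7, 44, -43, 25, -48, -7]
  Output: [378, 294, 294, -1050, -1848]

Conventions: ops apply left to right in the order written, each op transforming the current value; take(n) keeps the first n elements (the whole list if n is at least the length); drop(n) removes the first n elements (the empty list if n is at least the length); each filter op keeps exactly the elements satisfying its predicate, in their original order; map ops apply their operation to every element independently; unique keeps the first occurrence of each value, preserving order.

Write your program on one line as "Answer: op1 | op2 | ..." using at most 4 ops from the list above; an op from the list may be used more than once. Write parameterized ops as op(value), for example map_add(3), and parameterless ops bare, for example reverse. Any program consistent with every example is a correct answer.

map_mul(-7) | sort_desc | map_mul(6) | drop(2)

Check, running the answer program on each example:
  [-14, -9, -6, -32, 17, 37, 9, 21, -15, -43] -> [98, 63, 42, 224, -119, -259, -63, -147, 105, 301] -> [301, 224, 105, 98, 63, 42, -63, -119, -147, -259] -> [1806, 1344, 630, 588, 378, 252, -378, -714, -882, -1554] -> [630, 588, 378, 252, -378, -714, -882, -1554]
  [13, 50, 43, 5, -8, 8, -48, -22, 18, -31] -> [-91, -350, -301, -35, 56, -56, 336, 154, -126, 217] -> [336, 217, 154, 56, -35, -56, -91, -126, -301, -350] -> [2016, 1302, 924, 336, -210, -336, -546, -756, -1806, -2100] -> [924, 336, -210, -336, -546, -756, -1806, -2100]
  [48, 30, 26, -37] -> [-336, -210, -182, 259] -> [259, -182, -210, -336] -> [1554, -1092, -1260, -2016] -> [-1260, -2016]
  [-41, 21, 26] -> [287, -147, -182] -> [287, -147, -182] -> [1722, -882, -1092] -> [-1092]
  [45, 31, -16] -> [-315, -217, 112] -> [112, -217, -315] -> [672, -1302, -1890] -> [-1890]
  [-9, -7, 44, -43, 25, -48, -7] -> [63, 49, -308, 301, -175, 336, 49] -> [336, 301, 63, 49, 49, -175, -308] -> [2016, 1806, 378, 294, 294, -1050, -1848] -> [378, 294, 294, -1050, -1848]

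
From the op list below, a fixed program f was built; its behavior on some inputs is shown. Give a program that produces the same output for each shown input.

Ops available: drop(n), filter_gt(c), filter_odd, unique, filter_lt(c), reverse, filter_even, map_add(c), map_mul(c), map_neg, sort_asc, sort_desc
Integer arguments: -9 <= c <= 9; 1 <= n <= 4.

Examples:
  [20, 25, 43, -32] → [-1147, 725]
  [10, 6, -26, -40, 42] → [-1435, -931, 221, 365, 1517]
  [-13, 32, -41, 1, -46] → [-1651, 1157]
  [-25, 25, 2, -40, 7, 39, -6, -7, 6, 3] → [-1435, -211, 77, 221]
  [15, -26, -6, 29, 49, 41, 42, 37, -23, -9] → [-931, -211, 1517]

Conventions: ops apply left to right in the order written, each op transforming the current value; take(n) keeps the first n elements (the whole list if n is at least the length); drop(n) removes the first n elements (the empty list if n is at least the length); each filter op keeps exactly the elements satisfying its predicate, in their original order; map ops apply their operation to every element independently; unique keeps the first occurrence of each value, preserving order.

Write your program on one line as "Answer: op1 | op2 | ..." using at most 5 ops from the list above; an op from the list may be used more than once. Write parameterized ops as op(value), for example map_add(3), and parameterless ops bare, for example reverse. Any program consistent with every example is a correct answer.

filter_even | map_mul(-6) | sort_desc | map_mul(-6) | map_add(5)

Check, running the answer program on each example:
  [20, 25, 43, -32] -> [20, -32] -> [-120, 192] -> [192, -120] -> [-1152, 720] -> [-1147, 725]
  [10, 6, -26, -40, 42] -> [10, 6, -26, -40, 42] -> [-60, -36, 156, 240, -252] -> [240, 156, -36, -60, -252] -> [-1440, -936, 216, 360, 1512] -> [-1435, -931, 221, 365, 1517]
  [-13, 32, -41, 1, -46] -> [32, -46] -> [-192, 276] -> [276, -192] -> [-1656, 1152] -> [-1651, 1157]
  [-25, 25, 2, -40, 7, 39, -6, -7, 6, 3] -> [2, -40, -6, 6] -> [-12, 240, 36, -36] -> [240, 36, -12, -36] -> [-1440, -216, 72, 216] -> [-1435, -211, 77, 221]
  [15, -26, -6, 29, 49, 41, 42, 37, -23, -9] -> [-26, -6, 42] -> [156, 36, -252] -> [156, 36, -252] -> [-936, -216, 1512] -> [-931, -211, 1517]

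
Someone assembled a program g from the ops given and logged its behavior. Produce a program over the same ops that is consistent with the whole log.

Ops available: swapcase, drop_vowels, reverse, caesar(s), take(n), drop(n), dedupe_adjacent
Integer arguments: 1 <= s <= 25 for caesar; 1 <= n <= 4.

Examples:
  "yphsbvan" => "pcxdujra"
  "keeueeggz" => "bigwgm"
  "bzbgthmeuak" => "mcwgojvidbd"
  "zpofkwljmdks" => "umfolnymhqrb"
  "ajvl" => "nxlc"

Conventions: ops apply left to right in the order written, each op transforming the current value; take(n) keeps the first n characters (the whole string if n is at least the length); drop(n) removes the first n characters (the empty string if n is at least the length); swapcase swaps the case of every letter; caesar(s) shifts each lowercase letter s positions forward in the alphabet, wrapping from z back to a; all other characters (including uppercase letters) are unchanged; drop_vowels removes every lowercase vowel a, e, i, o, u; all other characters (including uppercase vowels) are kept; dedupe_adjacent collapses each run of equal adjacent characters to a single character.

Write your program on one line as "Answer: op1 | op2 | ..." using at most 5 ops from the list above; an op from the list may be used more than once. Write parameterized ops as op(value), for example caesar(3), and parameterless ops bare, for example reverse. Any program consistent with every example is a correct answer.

caesar(8) | caesar(20) | reverse | dedupe_adjacent

Check, running the answer program on each example:
  "yphsbvan" -> "gxpajdiv" -> "arjudxcp" -> "pcxdujra" -> "pcxdujra"
  "keeueeggz" -> "smmcmmooh" -> "mggwggiib" -> "biiggwggm" -> "bigwgm"
  "bzbgthmeuak" -> "jhjobpumcis" -> "dbdivjogwcm" -> "mcwgojvidbd" -> "mcwgojvidbd"
  "zpofkwljmdks" -> "hxwnsetrulsa" -> "brqhmynlofmu" -> "umfolnymhqrb" -> "umfolnymhqrb"
  "ajvl" -> "irdt" -> "clxn" -> "nxlc" -> "nxlc"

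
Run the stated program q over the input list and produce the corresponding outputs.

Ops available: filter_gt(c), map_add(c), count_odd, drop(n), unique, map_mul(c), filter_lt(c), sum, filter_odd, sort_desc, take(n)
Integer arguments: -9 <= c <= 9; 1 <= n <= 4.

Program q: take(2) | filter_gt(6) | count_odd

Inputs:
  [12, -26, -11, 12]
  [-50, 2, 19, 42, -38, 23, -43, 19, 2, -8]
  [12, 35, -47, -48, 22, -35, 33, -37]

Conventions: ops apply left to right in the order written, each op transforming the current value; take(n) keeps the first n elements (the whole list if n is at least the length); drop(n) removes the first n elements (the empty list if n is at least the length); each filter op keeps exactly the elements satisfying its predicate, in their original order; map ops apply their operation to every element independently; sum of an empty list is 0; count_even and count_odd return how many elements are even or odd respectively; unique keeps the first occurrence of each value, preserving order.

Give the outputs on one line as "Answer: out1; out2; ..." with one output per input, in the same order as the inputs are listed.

Execution, op by op:
  [12, -26, -11, 12] -> [12, -26] -> [12] -> 0
  [-50, 2, 19, 42, -38, 23, -43, 19, 2, -8] -> [-50, 2] -> [] -> 0
  [12, 35, -47, -48, 22, -35, 33, -37] -> [12, 35] -> [12, 35] -> 1

0; 0; 1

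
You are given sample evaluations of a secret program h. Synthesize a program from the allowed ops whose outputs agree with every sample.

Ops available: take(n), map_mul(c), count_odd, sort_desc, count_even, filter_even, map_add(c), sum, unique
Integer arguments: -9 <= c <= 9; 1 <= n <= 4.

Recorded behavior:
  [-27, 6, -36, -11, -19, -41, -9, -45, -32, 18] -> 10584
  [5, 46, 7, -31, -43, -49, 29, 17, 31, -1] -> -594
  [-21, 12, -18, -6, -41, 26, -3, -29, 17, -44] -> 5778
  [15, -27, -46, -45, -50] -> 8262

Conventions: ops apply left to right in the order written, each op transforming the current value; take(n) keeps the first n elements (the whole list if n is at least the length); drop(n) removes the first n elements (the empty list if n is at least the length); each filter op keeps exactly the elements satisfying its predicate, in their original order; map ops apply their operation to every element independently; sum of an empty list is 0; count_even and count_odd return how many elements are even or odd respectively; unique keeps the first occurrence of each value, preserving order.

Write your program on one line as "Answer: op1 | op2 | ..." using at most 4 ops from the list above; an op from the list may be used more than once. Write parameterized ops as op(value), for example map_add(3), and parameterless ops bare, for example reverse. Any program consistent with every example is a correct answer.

map_mul(-6) | map_mul(9) | sum

Check, running the answer program on each example:
  [-27, 6, -36, -11, -19, -41, -9, -45, -32, 18] -> [162, -36, 216, 66, 114, 246, 54, 270, 192, -108] -> [1458, -324, 1944, 594, 1026, 2214, 486, 2430, 1728, -972] -> 10584
  [5, 46, 7, -31, -43, -49, 29, 17, 31, -1] -> [-30, -276, -42, 186, 258, 294, -174, -102, -186, 6] -> [-270, -2484, -378, 1674, 2322, 2646, -1566, -918, -1674, 54] -> -594
  [-21, 12, -18, -6, -41, 26, -3, -29, 17, -44] -> [126, -72, 108, 36, 246, -156, 18, 174, -102, 264] -> [1134, -648, 972, 324, 2214, -1404, 162, 1566, -918, 2376] -> 5778
  [15, -27, -46, -45, -50] -> [-90, 162, 276, 270, 300] -> [-810, 1458, 2484, 2430, 2700] -> 8262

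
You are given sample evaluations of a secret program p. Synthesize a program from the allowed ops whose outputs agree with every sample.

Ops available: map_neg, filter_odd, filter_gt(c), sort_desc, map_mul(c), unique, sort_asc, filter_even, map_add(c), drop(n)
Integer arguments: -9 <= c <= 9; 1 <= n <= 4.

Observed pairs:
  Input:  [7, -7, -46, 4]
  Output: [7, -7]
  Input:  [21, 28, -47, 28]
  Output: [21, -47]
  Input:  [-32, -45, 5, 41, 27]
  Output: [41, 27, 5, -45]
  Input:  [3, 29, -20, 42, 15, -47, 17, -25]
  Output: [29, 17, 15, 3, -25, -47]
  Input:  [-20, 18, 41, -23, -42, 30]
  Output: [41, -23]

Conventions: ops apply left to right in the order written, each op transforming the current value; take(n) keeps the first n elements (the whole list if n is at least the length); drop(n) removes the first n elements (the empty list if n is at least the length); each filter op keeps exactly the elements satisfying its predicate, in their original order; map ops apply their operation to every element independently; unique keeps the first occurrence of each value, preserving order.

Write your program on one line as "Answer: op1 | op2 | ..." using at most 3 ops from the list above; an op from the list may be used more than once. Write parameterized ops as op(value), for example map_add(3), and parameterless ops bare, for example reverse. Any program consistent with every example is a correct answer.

filter_odd | sort_desc

Check, running the answer program on each example:
  [7, -7, -46, 4] -> [7, -7] -> [7, -7]
  [21, 28, -47, 28] -> [21, -47] -> [21, -47]
  [-32, -45, 5, 41, 27] -> [-45, 5, 41, 27] -> [41, 27, 5, -45]
  [3, 29, -20, 42, 15, -47, 17, -25] -> [3, 29, 15, -47, 17, -25] -> [29, 17, 15, 3, -25, -47]
  [-20, 18, 41, -23, -42, 30] -> [41, -23] -> [41, -23]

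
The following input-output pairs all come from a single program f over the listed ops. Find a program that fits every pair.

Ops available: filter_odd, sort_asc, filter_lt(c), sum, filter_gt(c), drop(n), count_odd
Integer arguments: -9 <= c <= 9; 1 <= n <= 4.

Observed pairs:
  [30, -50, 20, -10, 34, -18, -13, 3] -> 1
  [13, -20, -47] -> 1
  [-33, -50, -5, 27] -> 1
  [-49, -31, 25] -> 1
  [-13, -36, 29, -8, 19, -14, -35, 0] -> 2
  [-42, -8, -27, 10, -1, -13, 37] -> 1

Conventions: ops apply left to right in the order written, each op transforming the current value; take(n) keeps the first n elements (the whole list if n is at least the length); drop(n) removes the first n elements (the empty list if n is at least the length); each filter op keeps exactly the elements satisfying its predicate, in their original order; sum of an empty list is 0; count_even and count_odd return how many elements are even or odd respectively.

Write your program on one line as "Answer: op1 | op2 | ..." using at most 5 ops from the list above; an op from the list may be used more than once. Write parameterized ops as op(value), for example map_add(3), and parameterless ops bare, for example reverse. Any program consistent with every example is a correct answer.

filter_gt(-6) | sort_asc | filter_gt(1) | count_odd

Check, running the answer program on each example:
  [30, -50, 20, -10, 34, -18, -13, 3] -> [30, 20, 34, 3] -> [3, 20, 30, 34] -> [3, 20, 30, 34] -> 1
  [13, -20, -47] -> [13] -> [13] -> [13] -> 1
  [-33, -50, -5, 27] -> [-5, 27] -> [-5, 27] -> [27] -> 1
  [-49, -31, 25] -> [25] -> [25] -> [25] -> 1
  [-13, -36, 29, -8, 19, -14, -35, 0] -> [29, 19, 0] -> [0, 19, 29] -> [19, 29] -> 2
  [-42, -8, -27, 10, -1, -13, 37] -> [10, -1, 37] -> [-1, 10, 37] -> [10, 37] -> 1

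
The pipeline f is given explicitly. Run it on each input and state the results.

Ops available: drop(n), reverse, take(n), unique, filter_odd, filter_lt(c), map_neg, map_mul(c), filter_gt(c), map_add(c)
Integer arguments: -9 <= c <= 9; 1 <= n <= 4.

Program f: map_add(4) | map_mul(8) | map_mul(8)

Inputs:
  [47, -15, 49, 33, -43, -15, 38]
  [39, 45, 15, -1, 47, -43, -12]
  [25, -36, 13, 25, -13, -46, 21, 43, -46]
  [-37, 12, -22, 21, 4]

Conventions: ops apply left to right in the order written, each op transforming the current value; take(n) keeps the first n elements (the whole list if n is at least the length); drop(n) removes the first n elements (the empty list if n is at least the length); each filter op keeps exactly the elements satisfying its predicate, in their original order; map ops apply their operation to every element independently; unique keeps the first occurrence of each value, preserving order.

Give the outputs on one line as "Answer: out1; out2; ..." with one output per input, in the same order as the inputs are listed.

[3264, -704, 3392, 2368, -2496, -704, 2688]; [2752, 3136, 1216, 192, 3264, -2496, -512]; [1856, -2048, 1088, 1856, -576, -2688, 1600, 3008, -2688]; [-2112, 1024, -1152, 1600, 512]

Execution, op by op:
  [47, -15, 49, 33, -43, -15, 38] -> [51, -11, 53, 37, -39, -11, 42] -> [408, -88, 424, 296, -312, -88, 336] -> [3264, -704, 3392, 2368, -2496, -704, 2688]
  [39, 45, 15, -1, 47, -43, -12] -> [43, 49, 19, 3, 51, -39, -8] -> [344, 392, 152, 24, 408, -312, -64] -> [2752, 3136, 1216, 192, 3264, -2496, -512]
  [25, -36, 13, 25, -13, -46, 21, 43, -46] -> [29, -32, 17, 29, -9, -42, 25, 47, -42] -> [232, -256, 136, 232, -72, -336, 200, 376, -336] -> [1856, -2048, 1088, 1856, -576, -2688, 1600, 3008, -2688]
  [-37, 12, -22, 21, 4] -> [-33, 16, -18, 25, 8] -> [-264, 128, -144, 200, 64] -> [-2112, 1024, -1152, 1600, 512]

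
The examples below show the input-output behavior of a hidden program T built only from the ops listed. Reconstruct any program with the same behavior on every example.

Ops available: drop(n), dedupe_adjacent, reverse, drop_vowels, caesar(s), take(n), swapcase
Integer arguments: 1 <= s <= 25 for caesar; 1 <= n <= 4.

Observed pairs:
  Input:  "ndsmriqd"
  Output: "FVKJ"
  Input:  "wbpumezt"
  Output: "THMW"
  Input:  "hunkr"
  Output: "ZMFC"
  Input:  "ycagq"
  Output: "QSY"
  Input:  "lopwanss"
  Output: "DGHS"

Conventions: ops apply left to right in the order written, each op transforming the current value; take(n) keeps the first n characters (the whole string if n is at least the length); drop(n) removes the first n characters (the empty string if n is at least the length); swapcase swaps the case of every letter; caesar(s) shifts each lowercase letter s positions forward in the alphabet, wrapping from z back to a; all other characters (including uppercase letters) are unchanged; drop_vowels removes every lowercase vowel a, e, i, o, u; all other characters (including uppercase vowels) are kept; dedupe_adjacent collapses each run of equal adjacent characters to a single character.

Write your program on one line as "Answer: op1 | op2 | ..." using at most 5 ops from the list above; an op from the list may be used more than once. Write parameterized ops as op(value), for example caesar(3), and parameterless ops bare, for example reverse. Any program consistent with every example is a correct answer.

caesar(18) | drop_vowels | swapcase | take(4)

Check, running the answer program on each example:
  "ndsmriqd" -> "fvkejaiv" -> "fvkjv" -> "FVKJV" -> "FVKJ"
  "wbpumezt" -> "othmewrl" -> "thmwrl" -> "THMWRL" -> "THMW"
  "hunkr" -> "zmfcj" -> "zmfcj" -> "ZMFCJ" -> "ZMFC"
  "ycagq" -> "qusyi" -> "qsy" -> "QSY" -> "QSY"
  "lopwanss" -> "dghosfkk" -> "dghsfkk" -> "DGHSFKK" -> "DGHS"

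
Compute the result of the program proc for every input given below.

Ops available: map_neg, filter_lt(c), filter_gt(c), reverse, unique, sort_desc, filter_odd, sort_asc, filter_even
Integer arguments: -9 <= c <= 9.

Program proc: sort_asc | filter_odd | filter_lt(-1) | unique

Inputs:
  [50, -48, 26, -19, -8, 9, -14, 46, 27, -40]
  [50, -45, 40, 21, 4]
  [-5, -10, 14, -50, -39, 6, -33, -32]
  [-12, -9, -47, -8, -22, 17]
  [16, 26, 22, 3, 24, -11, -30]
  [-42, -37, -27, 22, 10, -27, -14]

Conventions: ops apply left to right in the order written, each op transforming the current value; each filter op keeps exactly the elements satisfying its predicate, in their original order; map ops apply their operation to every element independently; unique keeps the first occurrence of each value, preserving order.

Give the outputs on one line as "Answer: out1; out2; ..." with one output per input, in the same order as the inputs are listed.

[-19]; [-45]; [-39, -33, -5]; [-47, -9]; [-11]; [-37, -27]

Execution, op by op:
  [50, -48, 26, -19, -8, 9, -14, 46, 27, -40] -> [-48, -40, -19, -14, -8, 9, 26, 27, 46, 50] -> [-19, 9, 27] -> [-19] -> [-19]
  [50, -45, 40, 21, 4] -> [-45, 4, 21, 40, 50] -> [-45, 21] -> [-45] -> [-45]
  [-5, -10, 14, -50, -39, 6, -33, -32] -> [-50, -39, -33, -32, -10, -5, 6, 14] -> [-39, -33, -5] -> [-39, -33, -5] -> [-39, -33, -5]
  [-12, -9, -47, -8, -22, 17] -> [-47, -22, -12, -9, -8, 17] -> [-47, -9, 17] -> [-47, -9] -> [-47, -9]
  [16, 26, 22, 3, 24, -11, -30] -> [-30, -11, 3, 16, 22, 24, 26] -> [-11, 3] -> [-11] -> [-11]
  [-42, -37, -27, 22, 10, -27, -14] -> [-42, -37, -27, -27, -14, 10, 22] -> [-37, -27, -27] -> [-37, -27, -27] -> [-37, -27]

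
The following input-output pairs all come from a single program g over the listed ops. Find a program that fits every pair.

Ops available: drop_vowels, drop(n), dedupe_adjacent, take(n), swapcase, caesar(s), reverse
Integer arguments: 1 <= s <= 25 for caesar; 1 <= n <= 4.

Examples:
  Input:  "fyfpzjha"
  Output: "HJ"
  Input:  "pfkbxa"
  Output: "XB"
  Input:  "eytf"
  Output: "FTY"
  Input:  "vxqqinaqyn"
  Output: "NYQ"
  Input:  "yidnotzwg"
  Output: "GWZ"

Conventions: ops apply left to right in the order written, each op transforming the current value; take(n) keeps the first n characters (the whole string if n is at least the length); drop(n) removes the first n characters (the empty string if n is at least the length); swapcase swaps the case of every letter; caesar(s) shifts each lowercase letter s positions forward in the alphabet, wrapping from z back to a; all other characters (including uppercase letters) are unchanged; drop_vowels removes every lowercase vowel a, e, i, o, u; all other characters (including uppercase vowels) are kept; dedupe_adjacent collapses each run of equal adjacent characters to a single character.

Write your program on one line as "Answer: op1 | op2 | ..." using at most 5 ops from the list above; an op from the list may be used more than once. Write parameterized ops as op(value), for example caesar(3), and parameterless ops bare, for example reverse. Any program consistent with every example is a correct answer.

dedupe_adjacent | reverse | take(3) | drop_vowels | swapcase

Check, running the answer program on each example:
  "fyfpzjha" -> "fyfpzjha" -> "ahjzpfyf" -> "ahj" -> "hj" -> "HJ"
  "pfkbxa" -> "pfkbxa" -> "axbkfp" -> "axb" -> "xb" -> "XB"
  "eytf" -> "eytf" -> "ftye" -> "fty" -> "fty" -> "FTY"
  "vxqqinaqyn" -> "vxqinaqyn" -> "nyqaniqxv" -> "nyq" -> "nyq" -> "NYQ"
  "yidnotzwg" -> "yidnotzwg" -> "gwztondiy" -> "gwz" -> "gwz" -> "GWZ"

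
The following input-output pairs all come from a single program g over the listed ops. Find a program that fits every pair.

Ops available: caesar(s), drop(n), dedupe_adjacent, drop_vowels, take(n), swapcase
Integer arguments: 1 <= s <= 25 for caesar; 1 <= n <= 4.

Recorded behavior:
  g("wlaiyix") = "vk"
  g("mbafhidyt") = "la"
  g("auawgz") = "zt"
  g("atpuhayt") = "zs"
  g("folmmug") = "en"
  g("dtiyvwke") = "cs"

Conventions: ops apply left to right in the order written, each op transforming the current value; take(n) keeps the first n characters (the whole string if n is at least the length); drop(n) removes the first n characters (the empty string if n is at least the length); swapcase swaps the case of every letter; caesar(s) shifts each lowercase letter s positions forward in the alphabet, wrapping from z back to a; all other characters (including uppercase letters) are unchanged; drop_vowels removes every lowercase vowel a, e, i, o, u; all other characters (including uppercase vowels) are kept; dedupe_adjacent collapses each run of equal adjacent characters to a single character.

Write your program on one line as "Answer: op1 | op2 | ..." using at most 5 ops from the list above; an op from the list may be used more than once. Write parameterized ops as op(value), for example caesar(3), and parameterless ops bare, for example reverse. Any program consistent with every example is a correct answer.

take(4) | caesar(23) | take(2) | caesar(2)

Check, running the answer program on each example:
  "wlaiyix" -> "wlai" -> "tixf" -> "ti" -> "vk"
  "mbafhidyt" -> "mbaf" -> "jyxc" -> "jy" -> "la"
  "auawgz" -> "auaw" -> "xrxt" -> "xr" -> "zt"
  "atpuhayt" -> "atpu" -> "xqmr" -> "xq" -> "zs"
  "folmmug" -> "folm" -> "clij" -> "cl" -> "en"
  "dtiyvwke" -> "dtiy" -> "aqfv" -> "aq" -> "cs"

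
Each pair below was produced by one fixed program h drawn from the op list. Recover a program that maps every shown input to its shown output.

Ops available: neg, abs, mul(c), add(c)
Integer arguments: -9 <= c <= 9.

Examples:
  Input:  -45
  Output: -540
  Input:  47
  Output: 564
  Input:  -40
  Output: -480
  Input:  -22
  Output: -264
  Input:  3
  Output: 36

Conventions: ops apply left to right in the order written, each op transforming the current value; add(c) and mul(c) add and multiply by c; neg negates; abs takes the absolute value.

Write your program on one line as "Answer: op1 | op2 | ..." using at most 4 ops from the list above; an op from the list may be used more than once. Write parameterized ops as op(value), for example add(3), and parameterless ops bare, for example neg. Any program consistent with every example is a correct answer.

neg | mul(3) | mul(-4)

Check, running the answer program on each example:
  -45 -> 45 -> 135 -> -540
  47 -> -47 -> -141 -> 564
  -40 -> 40 -> 120 -> -480
  -22 -> 22 -> 66 -> -264
  3 -> -3 -> -9 -> 36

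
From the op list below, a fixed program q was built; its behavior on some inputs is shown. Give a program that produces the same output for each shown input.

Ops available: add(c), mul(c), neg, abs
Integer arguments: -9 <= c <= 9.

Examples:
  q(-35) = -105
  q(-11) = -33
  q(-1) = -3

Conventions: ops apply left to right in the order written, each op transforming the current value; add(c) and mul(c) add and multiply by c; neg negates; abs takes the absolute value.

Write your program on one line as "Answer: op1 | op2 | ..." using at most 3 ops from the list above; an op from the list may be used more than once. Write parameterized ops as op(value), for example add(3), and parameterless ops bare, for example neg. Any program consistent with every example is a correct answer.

abs | mul(-3)

Check, running the answer program on each example:
  -35 -> 35 -> -105
  -11 -> 11 -> -33
  -1 -> 1 -> -3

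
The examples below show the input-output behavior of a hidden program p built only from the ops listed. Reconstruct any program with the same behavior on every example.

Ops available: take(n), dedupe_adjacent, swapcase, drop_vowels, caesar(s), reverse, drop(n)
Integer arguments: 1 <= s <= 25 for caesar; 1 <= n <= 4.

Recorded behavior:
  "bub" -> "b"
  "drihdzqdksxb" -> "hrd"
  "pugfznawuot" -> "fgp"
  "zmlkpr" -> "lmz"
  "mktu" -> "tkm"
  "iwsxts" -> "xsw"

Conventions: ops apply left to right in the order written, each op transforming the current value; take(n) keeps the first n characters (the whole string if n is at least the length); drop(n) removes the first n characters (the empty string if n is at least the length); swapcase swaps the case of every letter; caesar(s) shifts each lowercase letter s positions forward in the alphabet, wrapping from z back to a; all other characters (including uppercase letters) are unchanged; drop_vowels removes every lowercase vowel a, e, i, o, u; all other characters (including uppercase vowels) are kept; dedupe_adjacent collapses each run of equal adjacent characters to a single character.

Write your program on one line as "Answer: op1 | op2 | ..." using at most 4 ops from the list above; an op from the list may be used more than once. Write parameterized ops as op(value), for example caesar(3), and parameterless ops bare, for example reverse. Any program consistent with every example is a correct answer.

drop_vowels | dedupe_adjacent | take(3) | reverse

Check, running the answer program on each example:
  "bub" -> "bb" -> "b" -> "b" -> "b"
  "drihdzqdksxb" -> "drhdzqdksxb" -> "drhdzqdksxb" -> "drh" -> "hrd"
  "pugfznawuot" -> "pgfznwt" -> "pgfznwt" -> "pgf" -> "fgp"
  "zmlkpr" -> "zmlkpr" -> "zmlkpr" -> "zml" -> "lmz"
  "mktu" -> "mkt" -> "mkt" -> "mkt" -> "tkm"
  "iwsxts" -> "wsxts" -> "wsxts" -> "wsx" -> "xsw"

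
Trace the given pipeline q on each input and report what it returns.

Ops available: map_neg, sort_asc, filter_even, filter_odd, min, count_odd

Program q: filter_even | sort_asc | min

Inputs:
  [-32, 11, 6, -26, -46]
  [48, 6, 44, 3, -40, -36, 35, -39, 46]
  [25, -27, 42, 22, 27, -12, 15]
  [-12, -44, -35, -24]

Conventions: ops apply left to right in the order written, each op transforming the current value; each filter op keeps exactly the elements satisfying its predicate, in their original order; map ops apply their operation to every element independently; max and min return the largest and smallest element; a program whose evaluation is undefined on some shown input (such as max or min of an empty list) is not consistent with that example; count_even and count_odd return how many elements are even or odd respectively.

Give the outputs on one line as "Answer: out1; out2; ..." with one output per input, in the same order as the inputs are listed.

Execution, op by op:
  [-32, 11, 6, -26, -46] -> [-32, 6, -26, -46] -> [-46, -32, -26, 6] -> -46
  [48, 6, 44, 3, -40, -36, 35, -39, 46] -> [48, 6, 44, -40, -36, 46] -> [-40, -36, 6, 44, 46, 48] -> -40
  [25, -27, 42, 22, 27, -12, 15] -> [42, 22, -12] -> [-12, 22, 42] -> -12
  [-12, -44, -35, -24] -> [-12, -44, -24] -> [-44, -24, -12] -> -44

-46; -40; -12; -44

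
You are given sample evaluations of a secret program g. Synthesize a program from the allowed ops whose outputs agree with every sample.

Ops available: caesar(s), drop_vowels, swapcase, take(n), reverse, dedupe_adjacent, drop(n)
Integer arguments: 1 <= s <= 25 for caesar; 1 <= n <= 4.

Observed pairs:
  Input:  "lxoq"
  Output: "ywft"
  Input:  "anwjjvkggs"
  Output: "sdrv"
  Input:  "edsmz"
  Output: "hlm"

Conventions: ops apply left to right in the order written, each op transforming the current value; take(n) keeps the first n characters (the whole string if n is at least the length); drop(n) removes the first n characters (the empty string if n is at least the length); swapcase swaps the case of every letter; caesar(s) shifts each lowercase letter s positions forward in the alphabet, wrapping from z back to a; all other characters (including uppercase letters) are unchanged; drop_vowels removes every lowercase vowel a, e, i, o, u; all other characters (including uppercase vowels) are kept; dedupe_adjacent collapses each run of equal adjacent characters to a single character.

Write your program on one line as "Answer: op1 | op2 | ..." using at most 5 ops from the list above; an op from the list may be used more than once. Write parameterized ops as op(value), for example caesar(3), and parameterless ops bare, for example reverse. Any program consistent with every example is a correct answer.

dedupe_adjacent | caesar(8) | reverse | drop_vowels

Check, running the answer program on each example:
  "lxoq" -> "lxoq" -> "tfwy" -> "ywft" -> "ywft"
  "anwjjvkggs" -> "anwjvkgs" -> "iverdsoa" -> "aosdrevi" -> "sdrv"
  "edsmz" -> "edsmz" -> "mlauh" -> "hualm" -> "hlm"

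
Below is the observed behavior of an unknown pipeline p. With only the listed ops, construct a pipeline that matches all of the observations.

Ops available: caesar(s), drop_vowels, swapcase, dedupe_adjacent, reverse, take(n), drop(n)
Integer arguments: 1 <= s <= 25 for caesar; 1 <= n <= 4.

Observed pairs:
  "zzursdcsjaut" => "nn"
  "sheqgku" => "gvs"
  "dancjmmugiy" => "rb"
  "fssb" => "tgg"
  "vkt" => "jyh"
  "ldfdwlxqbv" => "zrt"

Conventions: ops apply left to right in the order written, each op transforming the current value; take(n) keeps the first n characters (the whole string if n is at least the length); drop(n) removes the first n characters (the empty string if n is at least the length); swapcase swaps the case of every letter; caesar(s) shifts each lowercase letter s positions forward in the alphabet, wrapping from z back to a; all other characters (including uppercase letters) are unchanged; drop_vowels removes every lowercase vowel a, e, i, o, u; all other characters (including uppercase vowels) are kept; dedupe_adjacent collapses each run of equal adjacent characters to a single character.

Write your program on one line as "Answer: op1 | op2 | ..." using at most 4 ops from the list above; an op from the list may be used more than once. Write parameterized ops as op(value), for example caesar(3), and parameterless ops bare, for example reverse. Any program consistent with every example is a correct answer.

take(3) | caesar(14) | drop_vowels

Check, running the answer program on each example:
  "zzursdcsjaut" -> "zzu" -> "nni" -> "nn"
  "sheqgku" -> "she" -> "gvs" -> "gvs"
  "dancjmmugiy" -> "dan" -> "rob" -> "rb"
  "fssb" -> "fss" -> "tgg" -> "tgg"
  "vkt" -> "vkt" -> "jyh" -> "jyh"
  "ldfdwlxqbv" -> "ldf" -> "zrt" -> "zrt"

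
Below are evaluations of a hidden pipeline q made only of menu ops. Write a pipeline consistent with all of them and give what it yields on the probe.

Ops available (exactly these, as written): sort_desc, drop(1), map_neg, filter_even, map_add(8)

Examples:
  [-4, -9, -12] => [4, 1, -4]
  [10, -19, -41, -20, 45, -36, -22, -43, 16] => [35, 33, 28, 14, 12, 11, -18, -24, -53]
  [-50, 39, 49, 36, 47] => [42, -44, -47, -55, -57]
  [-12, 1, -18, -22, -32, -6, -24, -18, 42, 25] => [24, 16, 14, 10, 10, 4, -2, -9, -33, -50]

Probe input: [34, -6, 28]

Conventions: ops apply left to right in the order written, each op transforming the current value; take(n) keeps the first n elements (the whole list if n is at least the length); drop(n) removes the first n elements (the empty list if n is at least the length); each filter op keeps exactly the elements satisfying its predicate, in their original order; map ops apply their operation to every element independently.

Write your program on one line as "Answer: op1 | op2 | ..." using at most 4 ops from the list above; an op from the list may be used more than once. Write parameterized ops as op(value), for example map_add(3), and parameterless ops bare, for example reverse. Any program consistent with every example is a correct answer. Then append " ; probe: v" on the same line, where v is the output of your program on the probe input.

map_add(8) | map_neg | sort_desc ; probe: [-2, -36, -42]

Check, running the answer program on each example:
  [-4, -9, -12] -> [4, -1, -4] -> [-4, 1, 4] -> [4, 1, -4]
  [10, -19, -41, -20, 45, -36, -22, -43, 16] -> [18, -11, -33, -12, 53, -28, -14, -35, 24] -> [-18, 11, 33, 12, -53, 28, 14, 35, -24] -> [35, 33, 28, 14, 12, 11, -18, -24, -53]
  [-50, 39, 49, 36, 47] -> [-42, 47, 57, 44, 55] -> [42, -47, -57, -44, -55] -> [42, -44, -47, -55, -57]
  [-12, 1, -18, -22, -32, -6, -24, -18, 42, 25] -> [-4, 9, -10, -14, -24, 2, -16, -10, 50, 33] -> [4, -9, 10, 14, 24, -2, 16, 10, -50, -33] -> [24, 16, 14, 10, 10, 4, -2, -9, -33, -50]
  probe: [34, -6, 28] -> [42, 2, 36] -> [-42, -2, -36] -> [-2, -36, -42]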